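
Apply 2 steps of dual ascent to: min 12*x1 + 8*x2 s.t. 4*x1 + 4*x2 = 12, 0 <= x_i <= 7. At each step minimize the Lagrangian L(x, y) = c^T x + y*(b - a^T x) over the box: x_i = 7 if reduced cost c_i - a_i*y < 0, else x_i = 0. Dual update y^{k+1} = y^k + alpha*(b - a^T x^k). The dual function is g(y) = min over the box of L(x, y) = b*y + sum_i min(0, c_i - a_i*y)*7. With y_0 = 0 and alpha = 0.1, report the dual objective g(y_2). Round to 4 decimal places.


Dual ascent for LP: min 12*x1 + 8*x2, 4*x1 + 4*x2 = 12, 0 <= x_i <= 7
Step 1: y^k = 0.0, reduced costs: (12.0, 8.0)
  x^k = (0.0, 0.0), subgradient = b - a^T x = 12.0
  y^{k+1} = 0.0 + 0.1*12.0 = 1.2
Step 2: y^k = 1.2, reduced costs: (7.2, 3.2)
  x^k = (0.0, 0.0), subgradient = b - a^T x = 12.0
  y^{k+1} = 1.2 + 0.1*12.0 = 2.4
Dual objective at y_2 = 2.4: reduced costs (2.4, -1.6), box minimizer x = (0.0, 7.0)
g(y_2) = b*y + (c1 - a1*y)*x1 + (c2 - a2*y)*x2 = 12*2.4 + 2.4*0.0 + (-1.6)*7.0 = 28.8 + 0.0 - 11.2 = 17.6


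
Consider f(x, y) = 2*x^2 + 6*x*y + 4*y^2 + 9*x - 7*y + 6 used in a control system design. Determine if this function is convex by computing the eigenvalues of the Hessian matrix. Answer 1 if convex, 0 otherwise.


The Hessian of f(x,y) = 2*x^2 + 6*x*y + 4*y^2 + 9*x - 7*y + 6 is:
H = [[4, 6], [6, 8]]
Trace = 4 + 8 = 12
Determinant = 4*8 - (6)^2 = -4
Discriminant = (12)^2 - 4*-4 = 160.0
Eigenvalues: lambda_1 = -0.3246, lambda_2 = 12.3246
The function is not convex.

0


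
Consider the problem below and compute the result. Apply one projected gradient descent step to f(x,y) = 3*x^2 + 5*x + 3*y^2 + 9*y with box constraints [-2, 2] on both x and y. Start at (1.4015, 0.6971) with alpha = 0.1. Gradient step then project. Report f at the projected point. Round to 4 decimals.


Step 1: Compute gradient at (1.4015, 0.6971).
grad_x = 2*3*1.4015 + 5 = 13.409
grad_y = 2*3*0.6971 + 9 = 13.1826
Step 2: Gradient step.
x_raw = 1.4015 - 0.1*13.409 = 0.0606
y_raw = 0.6971 - 0.1*13.1826 = -0.6212
Step 3: Project onto [-2, 2].
x_proj = clip(0.0606) = 0.0606
y_proj = clip(-0.6212) = -0.6212
Step 4: Evaluate f.
f(0.0606, -0.6212) = -4.1189


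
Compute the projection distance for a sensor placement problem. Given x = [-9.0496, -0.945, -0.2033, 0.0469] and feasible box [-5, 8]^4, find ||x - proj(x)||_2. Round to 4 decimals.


Project each component onto [-5, 8].
clip(-9.0496) = -5.0, clip(-0.945) = -0.945, clip(-0.2033) = -0.2033, clip(0.0469) = 0.0469
Projection = [-5.0, -0.945, -0.2033, 0.0469]
Squared diffs: [16.3993, 0.0, 0.0, 0.0]
Distance = sqrt(16.3993) = 4.0496


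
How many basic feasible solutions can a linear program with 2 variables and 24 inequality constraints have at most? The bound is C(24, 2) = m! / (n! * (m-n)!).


Each vertex corresponds to some choice of n active constraints out of m, so the number of vertices is at most C(m, n) = m! / (n!(m-n)!).
m = 24, n = 2
Numerator: 24 * 23
Denominator: 2! = 2
C(24, 2) = 276


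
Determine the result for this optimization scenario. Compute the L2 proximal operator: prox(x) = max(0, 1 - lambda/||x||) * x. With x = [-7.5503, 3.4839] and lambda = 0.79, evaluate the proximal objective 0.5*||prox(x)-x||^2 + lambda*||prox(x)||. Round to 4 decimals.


Step 1: Compute ||x||.
||x|| = 8.3153
Step 2: Compute scaling factor.
scale = max(0, 1 - 0.79/8.3153) = 0.905
Step 3: prox(x) = [-6.833, 3.1529]
||prox(x)|| = 7.5253
Step 4: Proximal objective.
0.5*||prox-x||^2 = 0.3121
lambda*||prox|| = 5.945
Total = 6.2571


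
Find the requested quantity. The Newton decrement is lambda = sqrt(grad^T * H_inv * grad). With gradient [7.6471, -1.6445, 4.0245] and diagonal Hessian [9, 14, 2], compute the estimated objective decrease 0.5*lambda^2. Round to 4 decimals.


Step 1: H is diagonal, so H^(-1) * g = [0.8497, -0.1175, 2.0123].
Step 2: g^T H^(-1) g = sum_i g_i^2 / H_ii
  = (7.6471)^2/9 + (-1.6445)^2/14 + (4.0245)^2/2
  = 6.4976 + 0.1932 + 8.0983 = 14.789
Step 3: Objective decrease = 0.5 * g^T H^(-1) g = 7.3945


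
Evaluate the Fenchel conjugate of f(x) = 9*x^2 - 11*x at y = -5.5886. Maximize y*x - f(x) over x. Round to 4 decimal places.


f*(y) = sup_x {y*x - a*x^2 - b*x} = sup_x {(y-b)*x - a*x^2}
FOC: (y - b) - 2a*x = 0 => x* = (y - b)/(2a)
x* = (-5.5886 + 11)/(2*9) = 0.3006
f*(-5.5886) = (y-b)^2/(4a) = (-5.5886 + 11)^2/(4*9)
= 29.2832/36 = 0.8134


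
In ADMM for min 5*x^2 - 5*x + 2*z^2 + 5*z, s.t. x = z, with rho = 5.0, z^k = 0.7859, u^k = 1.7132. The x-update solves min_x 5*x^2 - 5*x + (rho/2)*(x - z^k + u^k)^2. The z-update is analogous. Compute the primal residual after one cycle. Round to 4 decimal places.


ADMM iteration with rho = 5.0, z^k = 0.7859, u^k = 1.7132
Step 1: x-update.
Minimize 5*x^2 - 5*x + (5.0/2)*(x - 0.7859 + 1.7132)^2
FOC: (2*5 + 5.0)*x = 5 + 5.0*(0.7859 - 1.7132)
x^{k+1} = 0.0242
Step 2: z-update.
Minimize 2*z^2 + 5*z + (5.0/2)*(0.0242 - z + 1.7132)^2
FOC: (2*2 + 5.0)*z = -5 + 5.0*(0.0242 + 1.7132)
z^{k+1} = 0.4097
Step 3: u-update.
u^{k+1} = 1.7132 + 0.0242 - 0.4097 = 1.3277
Step 4: Primal residual = |0.0242 - 0.4097| = 0.3855


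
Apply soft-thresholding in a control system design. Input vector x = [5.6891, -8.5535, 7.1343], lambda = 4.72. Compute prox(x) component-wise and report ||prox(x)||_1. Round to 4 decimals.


Soft-thresholding with lambda = 4.72:
prox(5.6891) = sign(5.6891)*max(|5.6891| - 4.72, 0) = 0.9691
prox(-8.5535) = sign(-8.5535)*max(|-8.5535| - 4.72, 0) = -3.8335
prox(7.1343) = sign(7.1343)*max(|7.1343| - 4.72, 0) = 2.4143
prox(x) = [0.9691, -3.8335, 2.4143]
||prox(x)||_1 = 0.9691 + 3.8335 + 2.4143 = 7.2169


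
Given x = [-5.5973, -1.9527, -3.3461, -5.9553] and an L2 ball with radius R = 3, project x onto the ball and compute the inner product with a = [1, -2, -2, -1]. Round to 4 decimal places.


Step 1: Compute ||x|| (intermediates to 6 decimals).
||x|| = sqrt((-5.5973)^2 + (-1.9527)^2 + (-3.3461)^2 + (-5.9553)^2) = 9.0446
Step 2: Project.
Since ||x|| > R, scale = R/||x|| = 3/9.0446 = 0.33169, proj(x) = scale * x
proj(x) = [-1.856568, -0.647691, -1.109868, -1.975313]
Step 3: Dot product.
a^T * proj(x) = 1*(-1.856568) - 2*(-0.647691) - 2*(-1.109868) - 1*(-1.975313) = 3.6339


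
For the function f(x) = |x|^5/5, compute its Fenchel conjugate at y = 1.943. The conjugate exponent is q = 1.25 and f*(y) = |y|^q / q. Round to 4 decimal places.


The conjugate exponent q satisfies 1/p + 1/q = 1.
p = 5, so q = 5/(5 - 1) = 1.25
|y|^q = 1.943^1.25 = 2.294
f*(1.943) = 2.294 / 1.25 = 1.8352


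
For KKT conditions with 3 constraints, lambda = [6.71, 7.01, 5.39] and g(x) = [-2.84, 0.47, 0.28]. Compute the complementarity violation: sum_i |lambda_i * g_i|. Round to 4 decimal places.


KKT complementary slackness check:
lambda_1 * g_1 = 6.71 * -2.84 = -19.0564
lambda_2 * g_2 = 7.01 * 0.47 = 3.2947
lambda_3 * g_3 = 5.39 * 0.28 = 1.5092
Total violation = 19.0564 + 3.2947 + 1.5092 = 23.8603


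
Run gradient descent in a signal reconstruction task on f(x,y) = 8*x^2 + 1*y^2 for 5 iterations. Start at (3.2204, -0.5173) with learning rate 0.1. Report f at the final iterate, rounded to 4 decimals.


Gradient descent on f(x,y) = 8*x^2 + 1*y^2.
Starting point: (3.2204, -0.5173), alpha = 0.1
Step 1: grad_x = 2*8*3.2204 = 51.5264, grad_y = 2*1*-0.5173 = -1.0346
  x_1 = 3.2204 - 0.1*51.5264 = -1.9322
  y_1 = -0.5173 - 0.1*-1.0346 = -0.4138
Step 2: grad_x = 2*8*-1.9322 = -30.9158, grad_y = 2*1*-0.4138 = -0.8277
  x_2 = -1.9322 - 0.1*-30.9158 = 1.1593
  y_2 = -0.4138 - 0.1*-0.8277 = -0.3311
Step 3: grad_x = 2*8*1.1593 = 18.5495, grad_y = 2*1*-0.3311 = -0.6621
  x_3 = 1.1593 - 0.1*18.5495 = -0.6956
  y_3 = -0.3311 - 0.1*-0.6621 = -0.2649
Step 4: grad_x = 2*8*-0.6956 = -11.1297, grad_y = 2*1*-0.2649 = -0.5297
  x_4 = -0.6956 - 0.1*-11.1297 = 0.4174
  y_4 = -0.2649 - 0.1*-0.5297 = -0.2119
Step 5: grad_x = 2*8*0.4174 = 6.6778, grad_y = 2*1*-0.2119 = -0.4238
  x_5 = 0.4174 - 0.1*6.6778 = -0.2504
  y_5 = -0.2119 - 0.1*-0.4238 = -0.1695
f(-0.2504, -0.1695) = 8*(-0.2504)^2 + 1*(-0.1695)^2 = 0.5304


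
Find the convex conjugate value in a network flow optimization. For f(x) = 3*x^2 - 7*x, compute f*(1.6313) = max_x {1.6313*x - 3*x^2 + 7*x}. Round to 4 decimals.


f*(y) = sup_x {y*x - a*x^2 - b*x} = sup_x {(y-b)*x - a*x^2}
FOC: (y - b) - 2a*x = 0 => x* = (y - b)/(2a)
x* = (1.6313 + 7)/(2*3) = 1.4386
f*(1.6313) = (y-b)^2/(4a) = (1.6313 + 7)^2/(4*3)
= 74.4993/12 = 6.2083


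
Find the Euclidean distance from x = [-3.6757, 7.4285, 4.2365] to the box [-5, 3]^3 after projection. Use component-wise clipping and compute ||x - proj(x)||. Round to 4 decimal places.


Project each component onto [-5, 3].
clip(-3.6757) = -3.6757, clip(7.4285) = 3.0, clip(4.2365) = 3.0
Projection = [-3.6757, 3.0, 3.0]
Squared diffs: [0.0, 19.6116, 1.5289]
Distance = sqrt(21.1405) = 4.5979


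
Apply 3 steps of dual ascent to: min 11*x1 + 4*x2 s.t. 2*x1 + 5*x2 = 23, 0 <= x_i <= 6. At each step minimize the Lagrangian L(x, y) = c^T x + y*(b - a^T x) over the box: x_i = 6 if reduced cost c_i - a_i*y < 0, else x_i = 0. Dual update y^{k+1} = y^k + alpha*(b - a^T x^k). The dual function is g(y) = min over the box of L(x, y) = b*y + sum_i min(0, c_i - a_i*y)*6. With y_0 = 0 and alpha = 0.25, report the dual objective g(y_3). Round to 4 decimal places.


Dual ascent for LP: min 11*x1 + 4*x2, 2*x1 + 5*x2 = 23, 0 <= x_i <= 6
Step 1: y^k = 0.0, reduced costs: (11.0, 4.0)
  x^k = (0.0, 0.0), subgradient = b - a^T x = 23.0
  y^{k+1} = 0.0 + 0.25*23.0 = 5.75
Step 2: y^k = 5.75, reduced costs: (-0.5, -24.75)
  x^k = (6.0, 6.0), subgradient = b - a^T x = -19.0
  y^{k+1} = 5.75 + 0.25*-19.0 = 1.0
Step 3: y^k = 1.0, reduced costs: (9.0, -1.0)
  x^k = (0.0, 6.0), subgradient = b - a^T x = -7.0
  y^{k+1} = 1.0 + 0.25*-7.0 = -0.75
Dual objective at y_3 = -0.75: reduced costs (12.5, 7.75), box minimizer x = (0.0, 0.0)
g(y_3) = b*y + (c1 - a1*y)*x1 + (c2 - a2*y)*x2 = 23*(-0.75) + 12.5*0.0 + 7.75*0.0 = -17.25 + 0.0 + 0.0 = -17.25


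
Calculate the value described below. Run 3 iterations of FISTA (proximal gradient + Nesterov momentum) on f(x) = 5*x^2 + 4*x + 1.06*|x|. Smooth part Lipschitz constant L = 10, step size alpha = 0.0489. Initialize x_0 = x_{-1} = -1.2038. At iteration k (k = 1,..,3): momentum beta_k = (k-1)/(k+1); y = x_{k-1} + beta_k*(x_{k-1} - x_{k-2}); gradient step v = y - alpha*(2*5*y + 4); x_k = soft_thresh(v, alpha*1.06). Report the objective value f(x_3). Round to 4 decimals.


FISTA on f(x) = 5*x^2 + 4*x + 1.06*|x|
L = 10, alpha = 0.0489
Iteration 1: beta = 0.0, y = -1.2038 + 0.0*(-1.2038 + 1.2038) = -1.2038
  grad(y) = -8.038, v = y - alpha*grad = -0.8107
  prox(v) = soft_thresh(-0.8107, 0.0518) = -0.7589
Iteration 2: beta = 0.3333, y = -0.7589 + 0.3333*(-0.7589 + 1.2038) = -0.6106
  grad(y) = -2.1061, v = y - alpha*grad = -0.5076
  prox(v) = soft_thresh(-0.5076, 0.0518) = -0.4558
Iteration 3: beta = 0.5, y = -0.4558 + 0.5*(-0.4558 + 0.7589) = -0.3042
  grad(y) = 0.9577, v = y - alpha*grad = -0.3511
  prox(v) = soft_thresh(-0.3511, 0.0518) = -0.2992
f(x_3) = 5*(-0.2992)^2 + 4*(-0.2992) + 1.06*|-0.2992| = -0.432


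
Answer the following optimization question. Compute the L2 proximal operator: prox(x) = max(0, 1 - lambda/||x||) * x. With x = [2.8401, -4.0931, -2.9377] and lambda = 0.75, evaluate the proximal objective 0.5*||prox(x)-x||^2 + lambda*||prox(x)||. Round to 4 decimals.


Step 1: Compute ||x||.
||x|| = 5.7836
Step 2: Compute scaling factor.
scale = max(0, 1 - 0.75/5.7836) = 0.8703
Step 3: prox(x) = [2.4718, -3.5623, -2.5567]
||prox(x)|| = 5.0336
Step 4: Proximal objective.
0.5*||prox-x||^2 = 0.2813
lambda*||prox|| = 3.7752
Total = 4.0564


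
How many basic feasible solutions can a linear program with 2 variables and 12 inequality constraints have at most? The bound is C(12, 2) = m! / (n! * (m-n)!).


Each vertex corresponds to some choice of n active constraints out of m, so the number of vertices is at most C(m, n) = m! / (n!(m-n)!).
m = 12, n = 2
Numerator: 12 * 11
Denominator: 2! = 2
C(12, 2) = 66


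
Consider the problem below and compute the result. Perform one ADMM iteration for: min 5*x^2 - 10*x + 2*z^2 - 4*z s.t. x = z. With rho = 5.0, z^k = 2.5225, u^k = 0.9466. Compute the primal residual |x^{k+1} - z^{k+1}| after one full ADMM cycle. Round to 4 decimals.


ADMM iteration with rho = 5.0, z^k = 2.5225, u^k = 0.9466
Step 1: x-update.
Minimize 5*x^2 - 10*x + (5.0/2)*(x - 2.5225 + 0.9466)^2
FOC: (2*5 + 5.0)*x = 10 + 5.0*(2.5225 - 0.9466)
x^{k+1} = 1.192
Step 2: z-update.
Minimize 2*z^2 - 4*z + (5.0/2)*(1.192 - z + 0.9466)^2
FOC: (2*2 + 5.0)*z = 4 + 5.0*(1.192 + 0.9466)
z^{k+1} = 1.6325
Step 3: u-update.
u^{k+1} = 0.9466 + 1.192 - 1.6325 = 0.506
Step 4: Primal residual = |1.192 - 1.6325| = 0.4406


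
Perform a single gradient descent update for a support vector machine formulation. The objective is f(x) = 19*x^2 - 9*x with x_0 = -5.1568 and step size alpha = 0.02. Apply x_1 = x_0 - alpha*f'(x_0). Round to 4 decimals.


We compute the gradient at x_0 and apply the update.
f'(x) = 38*x - 9
f'(-5.1568) = 38*-5.1568 - 9 = -204.9584
x_1 = -5.1568 - 0.02*-204.9584 = -1.0576


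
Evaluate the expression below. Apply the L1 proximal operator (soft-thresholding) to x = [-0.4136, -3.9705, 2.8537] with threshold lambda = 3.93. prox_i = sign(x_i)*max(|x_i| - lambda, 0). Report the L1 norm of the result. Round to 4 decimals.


Soft-thresholding with lambda = 3.93:
prox(-0.4136) = sign(-0.4136)*max(|-0.4136| - 3.93, 0) = 0.0
prox(-3.9705) = sign(-3.9705)*max(|-3.9705| - 3.93, 0) = -0.0405
prox(2.8537) = sign(2.8537)*max(|2.8537| - 3.93, 0) = 0.0
prox(x) = [0.0, -0.0405, 0.0]
||prox(x)||_1 = 0.0 + 0.0405 + 0.0 = 0.0405


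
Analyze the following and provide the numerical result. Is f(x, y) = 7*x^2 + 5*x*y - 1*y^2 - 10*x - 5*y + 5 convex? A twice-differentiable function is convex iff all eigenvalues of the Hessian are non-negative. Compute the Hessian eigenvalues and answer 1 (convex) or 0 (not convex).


The Hessian of f(x,y) = 7*x^2 + 5*x*y - 1*y^2 - 10*x - 5*y + 5 is:
H = [[14, 5], [5, -2]]
Trace = 14 - 2 = 12
Determinant = 14*-2 - (5)^2 = -53
Discriminant = (12)^2 - 4*-53 = 356.0
Eigenvalues: lambda_1 = -3.434, lambda_2 = 15.434
The function is not convex.

0


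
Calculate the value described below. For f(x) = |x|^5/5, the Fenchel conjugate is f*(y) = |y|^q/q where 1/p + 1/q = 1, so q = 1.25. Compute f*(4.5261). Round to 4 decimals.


The conjugate exponent q satisfies 1/p + 1/q = 1.
p = 5, so q = 5/(5 - 1) = 1.25
|y|^q = 4.5261^1.25 = 6.6017
f*(4.5261) = 6.6017 / 1.25 = 5.2814


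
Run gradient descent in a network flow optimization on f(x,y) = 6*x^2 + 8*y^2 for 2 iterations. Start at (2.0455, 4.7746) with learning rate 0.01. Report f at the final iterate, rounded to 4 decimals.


Gradient descent on f(x,y) = 6*x^2 + 8*y^2.
Starting point: (2.0455, 4.7746), alpha = 0.01
Step 1: grad_x = 2*6*2.0455 = 24.546, grad_y = 2*8*4.7746 = 76.3936
  x_1 = 2.0455 - 0.01*24.546 = 1.8
  y_1 = 4.7746 - 0.01*76.3936 = 4.0107
Step 2: grad_x = 2*6*1.8 = 21.6005, grad_y = 2*8*4.0107 = 64.1706
  x_2 = 1.8 - 0.01*21.6005 = 1.584
  y_2 = 4.0107 - 0.01*64.1706 = 3.369
f(1.584, 3.369) = 6*1.584^2 + 8*3.369^2 = 105.854


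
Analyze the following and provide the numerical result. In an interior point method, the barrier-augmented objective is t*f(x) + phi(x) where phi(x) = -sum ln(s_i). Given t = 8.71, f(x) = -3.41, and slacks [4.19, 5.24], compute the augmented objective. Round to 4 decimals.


Step 1: Compute log-barrier.
ln values: [1.4327, 1.6563]
phi = -(1.4327 + 1.6563) = -3.089
Step 2: Compute augmented objective.
t*f(x) = 8.71*-3.41 = -29.7011
Total = -29.7011 - 3.089 = -32.7901


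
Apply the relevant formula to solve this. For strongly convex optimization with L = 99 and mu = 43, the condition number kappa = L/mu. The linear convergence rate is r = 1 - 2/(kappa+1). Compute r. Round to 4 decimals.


Step 1: Compute the condition number.
kappa = L/mu = 99/43 = 2.3023
Step 2: Compute the convergence rate.
r = 1 - 2/(kappa + 1) = 1 - 2*mu/(L + mu) = (L - mu)/(L + mu) = 56/142 = 0.3944


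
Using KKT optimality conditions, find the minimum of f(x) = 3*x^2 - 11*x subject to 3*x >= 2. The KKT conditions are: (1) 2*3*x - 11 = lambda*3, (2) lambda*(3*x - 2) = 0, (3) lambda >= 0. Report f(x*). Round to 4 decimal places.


Step 1: Try lambda = 0 (constraint inactive).
Stationarity: 2*3*x - 11 = 0
x* = 11/(2*3) = 11/6 = 1.8333 (rounded; the exact value 11/6 is used below)
Check constraint: 3*1.8333 = 5.4999 >= 2 -- satisfied.
Step 2: Compute optimal value.
f(x*) = 3*(11/6)^2 - 11*(11/6) = -10.0833


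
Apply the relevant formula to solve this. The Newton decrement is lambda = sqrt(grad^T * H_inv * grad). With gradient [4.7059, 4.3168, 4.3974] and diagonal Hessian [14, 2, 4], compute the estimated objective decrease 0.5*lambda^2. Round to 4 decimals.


Step 1: H is diagonal, so H^(-1) * g = [0.3361, 2.1584, 1.0994].
Step 2: g^T H^(-1) g = sum_i g_i^2 / H_ii
  = (4.7059)^2/14 + (4.3168)^2/2 + (4.3974)^2/4
  = 1.5818 + 9.3174 + 4.8343 = 15.7335
Step 3: Objective decrease = 0.5 * g^T H^(-1) g = 7.8667


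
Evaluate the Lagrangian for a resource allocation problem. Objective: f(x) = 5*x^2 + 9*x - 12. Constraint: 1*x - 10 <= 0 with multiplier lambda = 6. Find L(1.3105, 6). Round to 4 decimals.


Step 1: Evaluate f(x).
f(1.3105) = 5*1.3105^2 + 9*1.3105 - 12 = 8.3816
Step 2: Evaluate g(x).
g(1.3105) = 1*1.3105 - 10 = -8.6895
Step 3: Compute Lagrangian.
L = 8.3816 + 6*-8.6895 = -43.7554


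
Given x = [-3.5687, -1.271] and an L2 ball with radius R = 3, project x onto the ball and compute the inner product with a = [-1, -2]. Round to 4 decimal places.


Step 1: Compute ||x|| (intermediates to 6 decimals).
||x|| = sqrt((-3.5687)^2 + (-1.271)^2) = 3.788279
Step 2: Project.
Since ||x|| > R, scale = R/||x|| = 3/3.788279 = 0.791916, proj(x) = scale * x
proj(x) = [-2.826111, -1.006525]
Step 3: Dot product.
a^T * proj(x) = -1*(-2.826111) - 2*(-1.006525) = 4.8392


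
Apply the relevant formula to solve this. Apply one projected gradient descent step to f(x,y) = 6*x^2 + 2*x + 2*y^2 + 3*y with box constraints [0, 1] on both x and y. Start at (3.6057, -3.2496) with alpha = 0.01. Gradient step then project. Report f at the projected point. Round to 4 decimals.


Step 1: Compute gradient at (3.6057, -3.2496).
grad_x = 2*6*3.6057 + 2 = 45.2684
grad_y = 2*2*-3.2496 + 3 = -9.9984
Step 2: Gradient step.
x_raw = 3.6057 - 0.01*45.2684 = 3.153
y_raw = -3.2496 - 0.01*-9.9984 = -3.1496
Step 3: Project onto [0, 1].
x_proj = clip(3.153) = 1.0
y_proj = clip(-3.1496) = 0.0
Step 4: Evaluate f.
f(1.0, 0.0) = 8.0


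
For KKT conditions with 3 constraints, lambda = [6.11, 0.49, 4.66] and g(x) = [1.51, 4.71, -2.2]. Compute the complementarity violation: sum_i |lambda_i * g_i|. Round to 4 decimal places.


KKT complementary slackness check:
lambda_1 * g_1 = 6.11 * 1.51 = 9.2261
lambda_2 * g_2 = 0.49 * 4.71 = 2.3079
lambda_3 * g_3 = 4.66 * -2.2 = -10.252
Total violation = 9.2261 + 2.3079 + 10.252 = 21.786


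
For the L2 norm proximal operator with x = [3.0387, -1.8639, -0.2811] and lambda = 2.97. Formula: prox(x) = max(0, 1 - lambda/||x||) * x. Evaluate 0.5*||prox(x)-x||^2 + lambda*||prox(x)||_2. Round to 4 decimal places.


Step 1: Compute ||x||.
||x|| = 3.5759
Step 2: Compute scaling factor.
scale = max(0, 1 - 2.97/3.5759) = 0.1694
Step 3: prox(x) = [0.5149, -0.3158, -0.0476]
||prox(x)|| = 0.6059
Step 4: Proximal objective.
0.5*||prox-x||^2 = 4.4105
lambda*||prox|| = 1.7995
Total = 6.2099


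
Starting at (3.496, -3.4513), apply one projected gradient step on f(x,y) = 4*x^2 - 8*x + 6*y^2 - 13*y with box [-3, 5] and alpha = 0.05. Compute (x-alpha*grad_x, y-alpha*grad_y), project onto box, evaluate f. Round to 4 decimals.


Step 1: Compute gradient at (3.496, -3.4513).
grad_x = 2*4*3.496 - 8 = 19.968
grad_y = 2*6*-3.4513 - 13 = -54.4156
Step 2: Gradient step.
x_raw = 3.496 - 0.05*19.968 = 2.4976
y_raw = -3.4513 - 0.05*-54.4156 = -0.7305
Step 3: Project onto [-3, 5].
x_proj = clip(2.4976) = 2.4976
y_proj = clip(-0.7305) = -0.7305
Step 4: Evaluate f.
f(2.4976, -0.7305) = 17.6699


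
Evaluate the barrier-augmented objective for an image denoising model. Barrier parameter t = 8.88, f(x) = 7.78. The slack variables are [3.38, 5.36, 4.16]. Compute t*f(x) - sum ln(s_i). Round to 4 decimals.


Step 1: Compute log-barrier.
ln values: [1.2179, 1.679, 1.4255]
phi = -(1.2179 + 1.679 + 1.4255) = -4.3224
Step 2: Compute augmented objective.
t*f(x) = 8.88*7.78 = 69.0864
Total = 69.0864 - 4.3224 = 64.764


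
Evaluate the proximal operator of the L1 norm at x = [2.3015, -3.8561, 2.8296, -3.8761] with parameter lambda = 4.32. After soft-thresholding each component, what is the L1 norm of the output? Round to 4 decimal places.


Soft-thresholding with lambda = 4.32:
prox(2.3015) = sign(2.3015)*max(|2.3015| - 4.32, 0) = 0.0
prox(-3.8561) = sign(-3.8561)*max(|-3.8561| - 4.32, 0) = 0.0
prox(2.8296) = sign(2.8296)*max(|2.8296| - 4.32, 0) = 0.0
prox(-3.8761) = sign(-3.8761)*max(|-3.8761| - 4.32, 0) = 0.0
prox(x) = [0.0, 0.0, 0.0, 0.0]
||prox(x)||_1 = 0.0 + 0.0 + 0.0 + 0.0 = 0.0


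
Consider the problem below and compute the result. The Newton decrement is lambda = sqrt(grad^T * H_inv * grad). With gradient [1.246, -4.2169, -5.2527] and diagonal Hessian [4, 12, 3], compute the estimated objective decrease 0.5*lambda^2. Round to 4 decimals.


Step 1: H is diagonal, so H^(-1) * g = [0.3115, -0.3514, -1.7509].
Step 2: g^T H^(-1) g = sum_i g_i^2 / H_ii
  = (1.246)^2/4 + (-4.2169)^2/12 + (-5.2527)^2/3
  = 0.3881 + 1.4819 + 9.197 = 11.0669
Step 3: Objective decrease = 0.5 * g^T H^(-1) g = 5.5335


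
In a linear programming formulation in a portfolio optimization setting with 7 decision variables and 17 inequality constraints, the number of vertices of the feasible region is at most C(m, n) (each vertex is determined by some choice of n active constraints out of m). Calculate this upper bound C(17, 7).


Each vertex corresponds to some choice of n active constraints out of m, so the number of vertices is at most C(m, n) = m! / (n!(m-n)!).
m = 17, n = 7
Numerator: 17 * 16 * 15 * 14 * 13 * 12 * 11
Denominator: 7! = 5040
C(17, 7) = 19448


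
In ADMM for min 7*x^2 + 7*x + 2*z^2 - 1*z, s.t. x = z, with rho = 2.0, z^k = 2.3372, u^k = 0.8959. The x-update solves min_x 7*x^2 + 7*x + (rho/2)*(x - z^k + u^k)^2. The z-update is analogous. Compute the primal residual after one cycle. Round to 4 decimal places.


ADMM iteration with rho = 2.0, z^k = 2.3372, u^k = 0.8959
Step 1: x-update.
Minimize 7*x^2 + 7*x + (2.0/2)*(x - 2.3372 + 0.8959)^2
FOC: (2*7 + 2.0)*x = -7 + 2.0*(2.3372 - 0.8959)
x^{k+1} = -0.2573
Step 2: z-update.
Minimize 2*z^2 - 1*z + (2.0/2)*(-0.2573 - z + 0.8959)^2
FOC: (2*2 + 2.0)*z = 1 + 2.0*(-0.2573 + 0.8959)
z^{k+1} = 0.3795
Step 3: u-update.
u^{k+1} = 0.8959 - 0.2573 - 0.3795 = 0.259
Step 4: Primal residual = |-0.2573 - 0.3795| = 0.6369


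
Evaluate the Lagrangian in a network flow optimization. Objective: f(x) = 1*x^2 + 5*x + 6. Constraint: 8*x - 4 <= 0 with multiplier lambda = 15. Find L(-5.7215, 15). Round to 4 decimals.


Step 1: Evaluate f(x).
f(-5.7215) = 1*(-5.7215)^2 + 5*(-5.7215) + 6 = 10.1281
Step 2: Evaluate g(x).
g(-5.7215) = 8*-5.7215 - 4 = -49.772
Step 3: Compute Lagrangian.
L = 10.1281 + 15*-49.772 = -736.4519


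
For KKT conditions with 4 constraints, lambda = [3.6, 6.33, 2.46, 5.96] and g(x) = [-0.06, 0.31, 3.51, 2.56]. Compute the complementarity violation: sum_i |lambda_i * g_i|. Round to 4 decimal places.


KKT complementary slackness check:
lambda_1 * g_1 = 3.6 * -0.06 = -0.216
lambda_2 * g_2 = 6.33 * 0.31 = 1.9623
lambda_3 * g_3 = 2.46 * 3.51 = 8.6346
lambda_4 * g_4 = 5.96 * 2.56 = 15.2576
Total violation = 0.216 + 1.9623 + 8.6346 + 15.2576 = 26.0705


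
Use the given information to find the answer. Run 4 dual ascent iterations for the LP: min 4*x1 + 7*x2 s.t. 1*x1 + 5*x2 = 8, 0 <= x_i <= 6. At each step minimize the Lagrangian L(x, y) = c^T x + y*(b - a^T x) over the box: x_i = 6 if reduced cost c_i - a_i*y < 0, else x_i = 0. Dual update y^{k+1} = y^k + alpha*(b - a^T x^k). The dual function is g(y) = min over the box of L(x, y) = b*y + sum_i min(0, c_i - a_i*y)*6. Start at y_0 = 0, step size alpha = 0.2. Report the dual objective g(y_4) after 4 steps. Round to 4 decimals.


Dual ascent for LP: min 4*x1 + 7*x2, 1*x1 + 5*x2 = 8, 0 <= x_i <= 6
Step 1: y^k = 0.0, reduced costs: (4.0, 7.0)
  x^k = (0.0, 0.0), subgradient = b - a^T x = 8.0
  y^{k+1} = 0.0 + 0.2*8.0 = 1.6
Step 2: y^k = 1.6, reduced costs: (2.4, -1.0)
  x^k = (0.0, 6.0), subgradient = b - a^T x = -22.0
  y^{k+1} = 1.6 + 0.2*-22.0 = -2.8
Step 3: y^k = -2.8, reduced costs: (6.8, 21.0)
  x^k = (0.0, 0.0), subgradient = b - a^T x = 8.0
  y^{k+1} = -2.8 + 0.2*8.0 = -1.2
Step 4: y^k = -1.2, reduced costs: (5.2, 13.0)
  x^k = (0.0, 0.0), subgradient = b - a^T x = 8.0
  y^{k+1} = -1.2 + 0.2*8.0 = 0.4
Dual objective at y_4 = 0.4: reduced costs (3.6, 5.0), box minimizer x = (0.0, 0.0)
g(y_4) = b*y + (c1 - a1*y)*x1 + (c2 - a2*y)*x2 = 8*0.4 + 3.6*0.0 + 5.0*0.0 = 3.2 + 0.0 + 0.0 = 3.2


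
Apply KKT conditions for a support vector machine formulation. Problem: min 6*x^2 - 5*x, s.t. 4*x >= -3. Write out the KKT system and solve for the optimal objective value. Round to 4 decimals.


Step 1: Try lambda = 0 (constraint inactive).
Stationarity: 2*6*x - 5 = 0
x* = 5/(2*6) = 5/12 = 0.4167 (rounded; the exact value 5/12 is used below)
Check constraint: 4*0.4167 = 1.6668 >= -3 -- satisfied.
Step 2: Compute optimal value.
f(x*) = 6*(5/12)^2 - 5*(5/12) = -1.0417


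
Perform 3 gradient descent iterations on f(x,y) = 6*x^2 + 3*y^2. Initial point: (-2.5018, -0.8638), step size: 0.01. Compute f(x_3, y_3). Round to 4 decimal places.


Gradient descent on f(x,y) = 6*x^2 + 3*y^2.
Starting point: (-2.5018, -0.8638), alpha = 0.01
Step 1: grad_x = 2*6*-2.5018 = -30.0216, grad_y = 2*3*-0.8638 = -5.1828
  x_1 = -2.5018 - 0.01*-30.0216 = -2.2016
  y_1 = -0.8638 - 0.01*-5.1828 = -0.812
Step 2: grad_x = 2*6*-2.2016 = -26.419, grad_y = 2*3*-0.812 = -4.8718
  x_2 = -2.2016 - 0.01*-26.419 = -1.9374
  y_2 = -0.812 - 0.01*-4.8718 = -0.7633
Step 3: grad_x = 2*6*-1.9374 = -23.2487, grad_y = 2*3*-0.7633 = -4.5795
  x_3 = -1.9374 - 0.01*-23.2487 = -1.7049
  y_3 = -0.7633 - 0.01*-4.5795 = -0.7175
f(-1.7049, -0.7175) = 6*(-1.7049)^2 + 3*(-0.7175)^2 = 18.9845


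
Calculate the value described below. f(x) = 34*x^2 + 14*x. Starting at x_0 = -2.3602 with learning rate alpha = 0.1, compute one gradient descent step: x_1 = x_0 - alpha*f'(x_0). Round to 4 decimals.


We compute the gradient at x_0 and apply the update.
f'(x) = 68*x + 14
f'(-2.3602) = 68*-2.3602 + 14 = -146.4936
x_1 = -2.3602 - 0.1*-146.4936 = 12.2892


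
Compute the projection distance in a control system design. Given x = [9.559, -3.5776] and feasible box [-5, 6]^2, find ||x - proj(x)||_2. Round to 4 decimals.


Project each component onto [-5, 6].
clip(9.559) = 6.0, clip(-3.5776) = -3.5776
Projection = [6.0, -3.5776]
Squared diffs: [12.6665, 0.0]
Distance = sqrt(12.6665) = 3.559


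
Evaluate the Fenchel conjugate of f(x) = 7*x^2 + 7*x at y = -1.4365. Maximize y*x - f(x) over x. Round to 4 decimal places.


f*(y) = sup_x {y*x - a*x^2 - b*x} = sup_x {(y-b)*x - a*x^2}
FOC: (y - b) - 2a*x = 0 => x* = (y - b)/(2a)
x* = (-1.4365 - 7)/(2*7) = -0.6026
f*(-1.4365) = (y-b)^2/(4a) = (-1.4365 - 7)^2/(4*7)
= 71.1745/28 = 2.5419


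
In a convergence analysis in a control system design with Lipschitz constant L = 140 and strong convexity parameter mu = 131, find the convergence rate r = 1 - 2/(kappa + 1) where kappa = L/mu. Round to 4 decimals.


Step 1: Compute the condition number.
kappa = L/mu = 140/131 = 1.0687
Step 2: Compute the convergence rate.
r = 1 - 2/(kappa + 1) = 1 - 2*mu/(L + mu) = (L - mu)/(L + mu) = 9/271 = 0.0332


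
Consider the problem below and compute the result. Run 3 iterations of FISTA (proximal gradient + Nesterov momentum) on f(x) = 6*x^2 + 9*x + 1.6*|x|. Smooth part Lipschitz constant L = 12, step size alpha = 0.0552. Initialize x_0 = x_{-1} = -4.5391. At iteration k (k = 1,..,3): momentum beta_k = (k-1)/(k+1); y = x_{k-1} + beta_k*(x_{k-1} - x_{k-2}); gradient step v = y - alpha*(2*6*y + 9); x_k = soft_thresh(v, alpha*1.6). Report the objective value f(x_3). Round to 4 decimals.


FISTA on f(x) = 6*x^2 + 9*x + 1.6*|x|
L = 12, alpha = 0.0552
Iteration 1: beta = 0.0, y = -4.5391 + 0.0*(-4.5391 + 4.5391) = -4.5391
  grad(y) = -45.4692, v = y - alpha*grad = -2.0292
  prox(v) = soft_thresh(-2.0292, 0.0883) = -1.9409
Iteration 2: beta = 0.3333, y = -1.9409 + 0.3333*(-1.9409 + 4.5391) = -1.0748
  grad(y) = -3.8977, v = y - alpha*grad = -0.8597
  prox(v) = soft_thresh(-0.8597, 0.0883) = -0.7713
Iteration 3: beta = 0.5, y = -0.7713 + 0.5*(-0.7713 + 1.9409) = -0.1866
  grad(y) = 6.7613, v = y - alpha*grad = -0.5598
  prox(v) = soft_thresh(-0.5598, 0.0883) = -0.4715
f(x_3) = 6*(-0.4715)^2 + 9*(-0.4715) + 1.6*|-0.4715| = -2.1552


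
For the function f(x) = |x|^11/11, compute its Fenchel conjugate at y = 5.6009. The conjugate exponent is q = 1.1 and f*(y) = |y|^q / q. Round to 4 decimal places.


The conjugate exponent q satisfies 1/p + 1/q = 1.
p = 11, so q = 11/(11 - 1) = 1.1
|y|^q = 5.6009^1.1 = 6.654
f*(5.6009) = 6.654 / 1.1 = 6.0491


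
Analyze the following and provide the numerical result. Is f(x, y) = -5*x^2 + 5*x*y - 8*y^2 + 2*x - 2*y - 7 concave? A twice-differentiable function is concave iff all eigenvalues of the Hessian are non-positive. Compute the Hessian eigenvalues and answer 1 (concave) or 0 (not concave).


The Hessian of f(x,y) = -5*x^2 + 5*x*y - 8*y^2 + 2*x - 2*y - 7 is:
H = [[-10, 5], [5, -16]]
Trace = -10 - 16 = -26
Determinant = -10*-16 - (5)^2 = 135
Discriminant = (-26)^2 - 4*135 = 136.0
Eigenvalues: lambda_1 = -18.831, lambda_2 = -7.169
The function is concave.

1


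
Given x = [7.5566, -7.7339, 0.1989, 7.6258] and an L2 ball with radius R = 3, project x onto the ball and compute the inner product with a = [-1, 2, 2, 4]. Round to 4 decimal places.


Step 1: Compute ||x|| (intermediates to 6 decimals).
||x|| = sqrt(7.5566^2 + (-7.7339)^2 + 0.1989^2 + 7.6258^2) = 13.23283
Step 2: Project.
Since ||x|| > R, scale = R/||x|| = 3/13.23283 = 0.226709, proj(x) = scale * x
proj(x) = [1.713149, -1.753345, 0.045092, 1.728837]
Step 3: Dot product.
a^T * proj(x) = -1*1.713149 + 2*(-1.753345) + 2*0.045092 + 4*1.728837 = 1.7857


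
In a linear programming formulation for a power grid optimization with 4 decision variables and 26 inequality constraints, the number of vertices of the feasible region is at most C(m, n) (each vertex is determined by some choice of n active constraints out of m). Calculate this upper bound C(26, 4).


Each vertex corresponds to some choice of n active constraints out of m, so the number of vertices is at most C(m, n) = m! / (n!(m-n)!).
m = 26, n = 4
Numerator: 26 * 25 * 24 * 23
Denominator: 4! = 24
C(26, 4) = 14950


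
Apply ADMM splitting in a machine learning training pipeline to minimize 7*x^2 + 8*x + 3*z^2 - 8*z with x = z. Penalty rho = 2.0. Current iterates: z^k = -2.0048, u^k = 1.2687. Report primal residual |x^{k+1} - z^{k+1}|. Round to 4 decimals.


ADMM iteration with rho = 2.0, z^k = -2.0048, u^k = 1.2687
Step 1: x-update.
Minimize 7*x^2 + 8*x + (2.0/2)*(x + 2.0048 + 1.2687)^2
FOC: (2*7 + 2.0)*x = -8 + 2.0*(-2.0048 - 1.2687)
x^{k+1} = -0.9092
Step 2: z-update.
Minimize 3*z^2 - 8*z + (2.0/2)*(-0.9092 - z + 1.2687)^2
FOC: (2*3 + 2.0)*z = 8 + 2.0*(-0.9092 + 1.2687)
z^{k+1} = 1.0899
Step 3: u-update.
u^{k+1} = 1.2687 - 0.9092 - 1.0899 = -0.7304
Step 4: Primal residual = |-0.9092 - 1.0899| = 1.9991


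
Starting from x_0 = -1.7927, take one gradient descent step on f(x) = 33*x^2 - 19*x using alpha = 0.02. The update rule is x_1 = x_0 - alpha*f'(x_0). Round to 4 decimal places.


We compute the gradient at x_0 and apply the update.
f'(x) = 66*x - 19
f'(-1.7927) = 66*-1.7927 - 19 = -137.3182
x_1 = -1.7927 - 0.02*-137.3182 = 0.9537


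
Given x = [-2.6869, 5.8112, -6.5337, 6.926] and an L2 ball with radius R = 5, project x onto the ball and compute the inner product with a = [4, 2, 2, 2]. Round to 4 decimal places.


Step 1: Compute ||x|| (intermediates to 6 decimals).
||x|| = sqrt((-2.6869)^2 + 5.8112^2 + (-6.5337)^2 + 6.926^2) = 11.473804
Step 2: Project.
Since ||x|| > R, scale = R/||x|| = 5/11.473804 = 0.435775, proj(x) = scale * x
proj(x) = [-1.170884, 2.532376, -2.847223, 3.018178]
Step 3: Dot product.
a^T * proj(x) = 4*(-1.170884) + 2*2.532376 + 2*(-2.847223) + 2*3.018178 = 0.7231


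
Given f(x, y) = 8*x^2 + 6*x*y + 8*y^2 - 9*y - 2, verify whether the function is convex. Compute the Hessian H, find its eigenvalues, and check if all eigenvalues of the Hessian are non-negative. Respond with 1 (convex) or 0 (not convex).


The Hessian of f(x,y) = 8*x^2 + 6*x*y + 8*y^2 - 9*y - 2 is:
H = [[16, 6], [6, 16]]
Trace = 16 + 16 = 32
Determinant = 16*16 - (6)^2 = 220
Discriminant = (32)^2 - 4*220 = 144.0
Eigenvalues: lambda_1 = 10.0, lambda_2 = 22.0
The function is convex.

1


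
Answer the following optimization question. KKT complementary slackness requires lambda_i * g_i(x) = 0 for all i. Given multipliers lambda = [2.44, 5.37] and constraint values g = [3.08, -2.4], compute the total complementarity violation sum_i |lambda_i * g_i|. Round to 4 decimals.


KKT complementary slackness check:
lambda_1 * g_1 = 2.44 * 3.08 = 7.5152
lambda_2 * g_2 = 5.37 * -2.4 = -12.888
Total violation = 7.5152 + 12.888 = 20.4032


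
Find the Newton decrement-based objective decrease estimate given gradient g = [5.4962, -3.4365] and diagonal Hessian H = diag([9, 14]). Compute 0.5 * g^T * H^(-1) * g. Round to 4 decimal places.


Step 1: H is diagonal, so H^(-1) * g = [0.6107, -0.2455].
Step 2: g^T H^(-1) g = sum_i g_i^2 / H_ii
  = (5.4962)^2/9 + (-3.4365)^2/14
  = 3.3565 + 0.8435 = 4.2
Step 3: Objective decrease = 0.5 * g^T H^(-1) g = 2.1


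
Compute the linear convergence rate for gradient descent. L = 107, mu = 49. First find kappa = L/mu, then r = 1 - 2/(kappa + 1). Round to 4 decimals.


Step 1: Compute the condition number.
kappa = L/mu = 107/49 = 2.1837
Step 2: Compute the convergence rate.
r = 1 - 2/(kappa + 1) = 1 - 2*mu/(L + mu) = (L - mu)/(L + mu) = 58/156 = 0.3718


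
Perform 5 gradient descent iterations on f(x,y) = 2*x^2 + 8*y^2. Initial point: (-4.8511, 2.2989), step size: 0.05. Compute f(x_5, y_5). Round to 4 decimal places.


Gradient descent on f(x,y) = 2*x^2 + 8*y^2.
Starting point: (-4.8511, 2.2989), alpha = 0.05
Step 1: grad_x = 2*2*-4.8511 = -19.4044, grad_y = 2*8*2.2989 = 36.7824
  x_1 = -4.8511 - 0.05*-19.4044 = -3.8809
  y_1 = 2.2989 - 0.05*36.7824 = 0.4598
Step 2: grad_x = 2*2*-3.8809 = -15.5235, grad_y = 2*8*0.4598 = 7.3565
  x_2 = -3.8809 - 0.05*-15.5235 = -3.1047
  y_2 = 0.4598 - 0.05*7.3565 = 0.092
Step 3: grad_x = 2*2*-3.1047 = -12.4188, grad_y = 2*8*0.092 = 1.4713
  x_3 = -3.1047 - 0.05*-12.4188 = -2.4838
  y_3 = 0.092 - 0.05*1.4713 = 0.0184
Step 4: grad_x = 2*2*-2.4838 = -9.9351, grad_y = 2*8*0.0184 = 0.2943
  x_4 = -2.4838 - 0.05*-9.9351 = -1.987
  y_4 = 0.0184 - 0.05*0.2943 = 0.0037
Step 5: grad_x = 2*2*-1.987 = -7.948, grad_y = 2*8*0.0037 = 0.0589
  x_5 = -1.987 - 0.05*-7.948 = -1.5896
  y_5 = 0.0037 - 0.05*0.0589 = 0.0007
f(-1.5896, 0.0007) = 2*(-1.5896)^2 + 8*0.0007^2 = 5.0537


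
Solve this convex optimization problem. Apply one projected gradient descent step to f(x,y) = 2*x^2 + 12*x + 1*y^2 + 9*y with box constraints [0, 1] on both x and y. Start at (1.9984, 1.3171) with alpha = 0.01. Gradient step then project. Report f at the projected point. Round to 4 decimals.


Step 1: Compute gradient at (1.9984, 1.3171).
grad_x = 2*2*1.9984 + 12 = 19.9936
grad_y = 2*1*1.3171 + 9 = 11.6342
Step 2: Gradient step.
x_raw = 1.9984 - 0.01*19.9936 = 1.7985
y_raw = 1.3171 - 0.01*11.6342 = 1.2008
Step 3: Project onto [0, 1].
x_proj = clip(1.7985) = 1.0
y_proj = clip(1.2008) = 1.0
Step 4: Evaluate f.
f(1.0, 1.0) = 24.0


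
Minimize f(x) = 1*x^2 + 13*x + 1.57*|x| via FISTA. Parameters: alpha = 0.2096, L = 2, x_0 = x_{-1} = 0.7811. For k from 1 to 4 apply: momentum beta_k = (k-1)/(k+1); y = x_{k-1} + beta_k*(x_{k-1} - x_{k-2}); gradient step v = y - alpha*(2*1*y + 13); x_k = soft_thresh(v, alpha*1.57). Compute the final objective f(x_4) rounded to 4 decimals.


FISTA on f(x) = 1*x^2 + 13*x + 1.57*|x|
L = 2, alpha = 0.2096
Iteration 1: beta = 0.0, y = 0.7811 + 0.0*(0.7811 - 0.7811) = 0.7811
  grad(y) = 14.5622, v = y - alpha*grad = -2.2711
  prox(v) = soft_thresh(-2.2711, 0.3291) = -1.9421
Iteration 2: beta = 0.3333, y = -1.9421 + 0.3333*(-1.9421 - 0.7811) = -2.8498
  grad(y) = 7.3004, v = y - alpha*grad = -4.38
  prox(v) = soft_thresh(-4.38, 0.3291) = -4.0509
Iteration 3: beta = 0.5, y = -4.0509 + 0.5*(-4.0509 + 1.9421) = -5.1053
  grad(y) = 2.7894, v = y - alpha*grad = -5.69
  prox(v) = soft_thresh(-5.69, 0.3291) = -5.3609
Iteration 4: beta = 0.6, y = -5.3609 + 0.6*(-5.3609 + 4.0509) = -6.1469
  grad(y) = 0.7062, v = y - alpha*grad = -6.2949
  prox(v) = soft_thresh(-6.2949, 0.3291) = -5.9658
f(x_4) = 1*(-5.9658)^2 + 13*(-5.9658) + 1.57*|-5.9658| = -32.5983


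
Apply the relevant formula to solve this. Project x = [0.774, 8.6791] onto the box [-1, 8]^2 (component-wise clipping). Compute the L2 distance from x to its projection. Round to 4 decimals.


Project each component onto [-1, 8].
clip(0.774) = 0.774, clip(8.6791) = 8.0
Projection = [0.774, 8.0]
Squared diffs: [0.0, 0.4612]
Distance = sqrt(0.4612) = 0.6791


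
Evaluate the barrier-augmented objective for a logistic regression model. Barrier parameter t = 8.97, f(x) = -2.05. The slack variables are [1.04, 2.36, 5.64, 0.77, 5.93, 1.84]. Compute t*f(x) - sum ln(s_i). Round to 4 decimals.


Step 1: Compute log-barrier.
ln values: [0.0392, 0.8587, 1.7299, -0.2614, 1.78, 0.6098]
phi = -(0.0392 + 0.8587 + 1.7299 - 0.2614 + 1.78 + 0.6098) = -4.7562
Step 2: Compute augmented objective.
t*f(x) = 8.97*-2.05 = -18.3885
Total = -18.3885 - 4.7562 = -23.1447


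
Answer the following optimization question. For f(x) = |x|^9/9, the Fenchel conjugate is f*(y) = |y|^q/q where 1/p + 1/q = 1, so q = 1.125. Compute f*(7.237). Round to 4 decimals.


The conjugate exponent q satisfies 1/p + 1/q = 1.
p = 9, so q = 9/(9 - 1) = 1.125
|y|^q = 7.237^1.125 = 9.2684
f*(7.237) = 9.2684 / 1.125 = 8.2386


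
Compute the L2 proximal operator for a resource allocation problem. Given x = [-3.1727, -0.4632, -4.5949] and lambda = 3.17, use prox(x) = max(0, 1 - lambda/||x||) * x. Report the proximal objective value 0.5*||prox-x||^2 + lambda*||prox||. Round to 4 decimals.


Step 1: Compute ||x||.
||x|| = 5.603
Step 2: Compute scaling factor.
scale = max(0, 1 - 3.17/5.603) = 0.4342
Step 3: prox(x) = [-1.3777, -0.2011, -1.9953]
||prox(x)|| = 2.433
Step 4: Proximal objective.
0.5*||prox-x||^2 = 5.0245
lambda*||prox|| = 7.7126
Total = 12.7371


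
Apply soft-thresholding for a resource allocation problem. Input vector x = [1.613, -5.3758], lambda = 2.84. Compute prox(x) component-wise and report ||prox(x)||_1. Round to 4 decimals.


Soft-thresholding with lambda = 2.84:
prox(1.613) = sign(1.613)*max(|1.613| - 2.84, 0) = 0.0
prox(-5.3758) = sign(-5.3758)*max(|-5.3758| - 2.84, 0) = -2.5358
prox(x) = [0.0, -2.5358]
||prox(x)||_1 = 0.0 + 2.5358 = 2.5358


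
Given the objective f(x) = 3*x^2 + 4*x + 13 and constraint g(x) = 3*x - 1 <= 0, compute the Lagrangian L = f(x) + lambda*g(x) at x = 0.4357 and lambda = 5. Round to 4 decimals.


Step 1: Evaluate f(x).
f(0.4357) = 3*0.4357^2 + 4*0.4357 + 13 = 15.3123
Step 2: Evaluate g(x).
g(0.4357) = 3*0.4357 - 1 = 0.3071
Step 3: Compute Lagrangian.
L = 15.3123 + 5*0.3071 = 16.8478


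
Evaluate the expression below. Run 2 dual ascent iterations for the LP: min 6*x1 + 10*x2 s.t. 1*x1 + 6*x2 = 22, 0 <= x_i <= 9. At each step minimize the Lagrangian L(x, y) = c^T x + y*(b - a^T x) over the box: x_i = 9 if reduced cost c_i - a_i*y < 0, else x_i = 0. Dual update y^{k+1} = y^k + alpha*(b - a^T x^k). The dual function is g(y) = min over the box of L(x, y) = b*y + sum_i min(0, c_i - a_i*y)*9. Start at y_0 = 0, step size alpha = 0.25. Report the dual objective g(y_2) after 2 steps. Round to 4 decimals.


Dual ascent for LP: min 6*x1 + 10*x2, 1*x1 + 6*x2 = 22, 0 <= x_i <= 9
Step 1: y^k = 0.0, reduced costs: (6.0, 10.0)
  x^k = (0.0, 0.0), subgradient = b - a^T x = 22.0
  y^{k+1} = 0.0 + 0.25*22.0 = 5.5
Step 2: y^k = 5.5, reduced costs: (0.5, -23.0)
  x^k = (0.0, 9.0), subgradient = b - a^T x = -32.0
  y^{k+1} = 5.5 + 0.25*-32.0 = -2.5
Dual objective at y_2 = -2.5: reduced costs (8.5, 25.0), box minimizer x = (0.0, 0.0)
g(y_2) = b*y + (c1 - a1*y)*x1 + (c2 - a2*y)*x2 = 22*(-2.5) + 8.5*0.0 + 25.0*0.0 = -55.0 + 0.0 + 0.0 = -55.0
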